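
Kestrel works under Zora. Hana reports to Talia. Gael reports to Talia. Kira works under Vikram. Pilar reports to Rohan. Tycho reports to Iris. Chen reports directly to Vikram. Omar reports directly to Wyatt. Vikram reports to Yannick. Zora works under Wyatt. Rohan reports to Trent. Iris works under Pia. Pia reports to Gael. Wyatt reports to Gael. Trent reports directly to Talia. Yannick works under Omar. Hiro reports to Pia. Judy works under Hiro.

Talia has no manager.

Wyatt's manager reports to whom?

Talia

Wyatt reports to Gael, and Gael reports to Talia. So Wyatt's skip-level manager is Talia.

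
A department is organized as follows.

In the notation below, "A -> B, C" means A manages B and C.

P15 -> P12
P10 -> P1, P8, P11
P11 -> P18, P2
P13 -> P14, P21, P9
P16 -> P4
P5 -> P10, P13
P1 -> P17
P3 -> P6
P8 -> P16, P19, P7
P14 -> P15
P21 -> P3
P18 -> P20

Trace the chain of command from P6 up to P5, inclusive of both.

P6 -> P3 -> P21 -> P13 -> P5

P6 reports to P3. P3 reports to P21. P21 reports to P13. P13 reports to P5. P5 is at the top.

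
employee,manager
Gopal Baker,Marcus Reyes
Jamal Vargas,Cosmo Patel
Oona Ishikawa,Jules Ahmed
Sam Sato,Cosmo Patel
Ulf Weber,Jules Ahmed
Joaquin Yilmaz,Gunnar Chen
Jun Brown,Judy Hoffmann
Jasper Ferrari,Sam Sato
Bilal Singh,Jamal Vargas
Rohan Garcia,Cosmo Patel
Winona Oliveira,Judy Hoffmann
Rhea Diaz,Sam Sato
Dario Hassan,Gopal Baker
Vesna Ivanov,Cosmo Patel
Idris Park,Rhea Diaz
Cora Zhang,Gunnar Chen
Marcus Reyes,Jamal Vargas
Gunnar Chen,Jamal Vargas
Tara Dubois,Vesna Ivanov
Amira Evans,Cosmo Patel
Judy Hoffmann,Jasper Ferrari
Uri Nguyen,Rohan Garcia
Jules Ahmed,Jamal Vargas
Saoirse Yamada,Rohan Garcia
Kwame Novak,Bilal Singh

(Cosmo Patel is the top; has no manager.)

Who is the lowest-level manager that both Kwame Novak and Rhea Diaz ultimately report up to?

Cosmo Patel

Kwame Novak's chain of managers is Bilal Singh, Jamal Vargas, Cosmo Patel. Rhea Diaz's chain of managers is Sam Sato, Cosmo Patel. The first manager that appears in both chains is Cosmo Patel.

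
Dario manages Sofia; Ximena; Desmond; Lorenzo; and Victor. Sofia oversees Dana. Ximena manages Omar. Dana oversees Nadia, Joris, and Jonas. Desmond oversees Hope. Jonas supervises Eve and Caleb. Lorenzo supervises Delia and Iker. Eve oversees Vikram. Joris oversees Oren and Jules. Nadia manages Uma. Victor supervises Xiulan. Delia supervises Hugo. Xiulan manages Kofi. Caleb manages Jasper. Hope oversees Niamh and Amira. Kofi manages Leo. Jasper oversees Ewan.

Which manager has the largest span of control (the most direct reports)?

Dario

Direct-report counts: Dario has 5; Victor has 1; Xiulan has 1; Kofi has 1; Lorenzo has 2; Delia has 1; Desmond has 1; Hope has 2; Ximena has 1; Sofia has 1; Dana has 3; Nadia has 1; Joris has 2; Jonas has 2; Caleb has 1; Jasper has 1; Eve has 1. The largest is 5, held by Dario.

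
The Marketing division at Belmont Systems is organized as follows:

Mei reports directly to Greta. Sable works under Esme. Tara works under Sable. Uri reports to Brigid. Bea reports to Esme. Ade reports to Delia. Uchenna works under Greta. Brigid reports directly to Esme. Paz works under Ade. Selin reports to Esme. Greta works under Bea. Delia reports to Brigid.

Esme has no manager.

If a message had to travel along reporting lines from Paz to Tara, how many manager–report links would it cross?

Paz is 4 levels below Esme, and Tara is 2 levels below Esme (their lowest common manager). The shortest path runs up from Paz to Esme and back down to Tara: 4 + 2 = 6 links.

6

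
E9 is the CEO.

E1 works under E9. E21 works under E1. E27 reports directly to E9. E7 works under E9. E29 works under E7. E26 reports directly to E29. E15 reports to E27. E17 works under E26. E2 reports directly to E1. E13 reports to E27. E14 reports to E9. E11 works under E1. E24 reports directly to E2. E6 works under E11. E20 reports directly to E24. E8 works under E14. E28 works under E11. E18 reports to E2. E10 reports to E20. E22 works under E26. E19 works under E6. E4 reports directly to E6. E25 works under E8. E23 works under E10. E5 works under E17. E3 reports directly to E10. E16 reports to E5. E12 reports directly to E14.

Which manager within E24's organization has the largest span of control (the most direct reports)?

Direct-report counts within E24's organization: E24 has 1; E20 has 1; E10 has 2. The largest is 2, held by E10.

E10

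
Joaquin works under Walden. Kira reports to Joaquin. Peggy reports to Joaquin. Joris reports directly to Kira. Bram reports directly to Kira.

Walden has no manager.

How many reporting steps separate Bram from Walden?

Chain from Bram up to Walden: Bram → Kira → Joaquin → Walden. That is 3 steps up, so Bram is 3 levels below Walden.

3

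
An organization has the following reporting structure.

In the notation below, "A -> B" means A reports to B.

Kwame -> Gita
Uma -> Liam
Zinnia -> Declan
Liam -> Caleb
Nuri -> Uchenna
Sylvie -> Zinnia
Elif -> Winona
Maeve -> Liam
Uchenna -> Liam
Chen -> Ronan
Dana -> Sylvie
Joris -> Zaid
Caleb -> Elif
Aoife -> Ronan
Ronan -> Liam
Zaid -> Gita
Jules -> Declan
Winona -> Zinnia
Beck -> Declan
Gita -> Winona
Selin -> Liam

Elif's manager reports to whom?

Zinnia

Elif reports to Winona, and Winona reports to Zinnia. So Elif's skip-level manager is Zinnia.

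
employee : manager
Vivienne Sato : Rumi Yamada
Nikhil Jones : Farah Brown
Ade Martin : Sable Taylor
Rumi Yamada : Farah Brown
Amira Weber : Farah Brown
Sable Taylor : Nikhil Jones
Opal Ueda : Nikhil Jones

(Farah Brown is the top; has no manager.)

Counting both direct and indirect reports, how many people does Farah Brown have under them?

Farah Brown directly manages Nikhil Jones, Rumi Yamada, Amira Weber. Under Nikhil Jones: Sable Taylor, Ade Martin, Opal Ueda (3). Under Rumi Yamada: Vivienne Sato (1). Amira Weber has no reports. So Farah Brown's organization is 3 direct reports plus everyone under them: 4 + 2 + 1 = 7.

7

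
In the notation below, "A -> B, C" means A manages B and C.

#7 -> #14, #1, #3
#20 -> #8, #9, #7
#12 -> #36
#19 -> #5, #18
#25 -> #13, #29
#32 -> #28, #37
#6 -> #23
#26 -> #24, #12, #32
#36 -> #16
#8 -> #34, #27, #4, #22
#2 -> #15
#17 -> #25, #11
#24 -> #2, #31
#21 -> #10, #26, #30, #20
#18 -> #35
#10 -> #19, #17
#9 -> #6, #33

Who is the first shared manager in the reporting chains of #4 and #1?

#4's chain of managers is #8, #20, #21. #1's chain of managers is #7, #20, #21. The first manager that appears in both chains is #20.

#20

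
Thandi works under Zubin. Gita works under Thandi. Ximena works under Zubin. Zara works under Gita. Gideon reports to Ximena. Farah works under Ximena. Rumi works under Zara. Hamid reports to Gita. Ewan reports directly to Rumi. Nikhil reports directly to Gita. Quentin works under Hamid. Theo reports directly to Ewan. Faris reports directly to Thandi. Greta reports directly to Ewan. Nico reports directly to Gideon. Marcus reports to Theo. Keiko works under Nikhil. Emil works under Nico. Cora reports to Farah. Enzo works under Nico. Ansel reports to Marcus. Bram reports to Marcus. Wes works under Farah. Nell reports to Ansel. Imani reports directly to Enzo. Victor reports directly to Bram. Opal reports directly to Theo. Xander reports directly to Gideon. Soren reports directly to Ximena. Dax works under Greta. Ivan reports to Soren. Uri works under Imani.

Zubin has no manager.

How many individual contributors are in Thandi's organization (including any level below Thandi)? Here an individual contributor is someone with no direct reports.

7

The people in Thandi's organization with no one reporting to them are Faris, Keiko, Quentin, Dax, Opal, Victor, Nell. That is 7.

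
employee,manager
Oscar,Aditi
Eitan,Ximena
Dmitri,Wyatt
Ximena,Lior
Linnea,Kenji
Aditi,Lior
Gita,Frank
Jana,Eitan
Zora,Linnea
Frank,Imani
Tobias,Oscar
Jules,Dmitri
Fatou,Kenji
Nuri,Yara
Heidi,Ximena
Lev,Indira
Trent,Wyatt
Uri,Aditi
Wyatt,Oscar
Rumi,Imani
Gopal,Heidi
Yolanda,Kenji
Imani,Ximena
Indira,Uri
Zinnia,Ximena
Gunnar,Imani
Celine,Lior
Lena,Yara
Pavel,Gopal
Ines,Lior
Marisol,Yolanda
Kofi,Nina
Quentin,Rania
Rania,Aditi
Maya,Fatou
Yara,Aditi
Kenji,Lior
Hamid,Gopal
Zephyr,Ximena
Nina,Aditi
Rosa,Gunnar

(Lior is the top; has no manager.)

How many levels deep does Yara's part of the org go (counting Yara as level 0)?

1

The longest chain under Yara runs Yara → Nuri, which is 1 level below Yara.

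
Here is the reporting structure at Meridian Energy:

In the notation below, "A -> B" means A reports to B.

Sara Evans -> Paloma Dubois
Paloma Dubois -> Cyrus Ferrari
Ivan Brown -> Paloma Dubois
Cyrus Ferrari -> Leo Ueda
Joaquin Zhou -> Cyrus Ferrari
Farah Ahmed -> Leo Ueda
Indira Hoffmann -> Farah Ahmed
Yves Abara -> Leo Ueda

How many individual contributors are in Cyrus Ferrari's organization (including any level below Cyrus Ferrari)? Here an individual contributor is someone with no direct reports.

The people in Cyrus Ferrari's organization with no one reporting to them are Joaquin Zhou, Ivan Brown, Sara Evans. That is 3.

3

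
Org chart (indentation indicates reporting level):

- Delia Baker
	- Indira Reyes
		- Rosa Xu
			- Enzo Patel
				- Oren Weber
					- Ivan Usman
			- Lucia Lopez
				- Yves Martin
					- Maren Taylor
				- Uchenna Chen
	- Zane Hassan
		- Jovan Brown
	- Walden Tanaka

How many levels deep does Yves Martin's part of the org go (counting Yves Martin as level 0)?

1

The longest chain under Yves Martin runs Yves Martin → Maren Taylor, which is 1 level below Yves Martin.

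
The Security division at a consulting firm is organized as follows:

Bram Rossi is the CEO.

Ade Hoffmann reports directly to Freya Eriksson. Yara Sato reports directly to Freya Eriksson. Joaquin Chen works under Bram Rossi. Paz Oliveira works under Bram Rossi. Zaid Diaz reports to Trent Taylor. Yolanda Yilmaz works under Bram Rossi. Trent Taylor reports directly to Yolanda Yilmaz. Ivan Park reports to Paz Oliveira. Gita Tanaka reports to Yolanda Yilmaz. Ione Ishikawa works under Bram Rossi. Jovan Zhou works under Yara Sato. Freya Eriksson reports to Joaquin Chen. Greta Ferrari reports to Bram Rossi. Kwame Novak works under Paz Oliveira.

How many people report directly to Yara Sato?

1

Yara Sato directly manages Jovan Zhou. That is 1 direct report.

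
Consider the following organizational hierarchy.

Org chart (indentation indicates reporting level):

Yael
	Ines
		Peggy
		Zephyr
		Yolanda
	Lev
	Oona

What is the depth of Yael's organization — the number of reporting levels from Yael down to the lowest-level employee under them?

The longest chain under Yael runs Yael → Ines → Yolanda, which is 2 levels below Yael.

2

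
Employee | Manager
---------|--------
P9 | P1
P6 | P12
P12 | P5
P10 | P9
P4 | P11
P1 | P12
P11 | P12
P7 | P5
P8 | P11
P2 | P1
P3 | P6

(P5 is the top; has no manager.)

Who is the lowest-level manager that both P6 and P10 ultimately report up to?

P6's chain of managers is P12, P5. P10's chain of managers is P9, P1, P12, P5. The first manager that appears in both chains is P12.

P12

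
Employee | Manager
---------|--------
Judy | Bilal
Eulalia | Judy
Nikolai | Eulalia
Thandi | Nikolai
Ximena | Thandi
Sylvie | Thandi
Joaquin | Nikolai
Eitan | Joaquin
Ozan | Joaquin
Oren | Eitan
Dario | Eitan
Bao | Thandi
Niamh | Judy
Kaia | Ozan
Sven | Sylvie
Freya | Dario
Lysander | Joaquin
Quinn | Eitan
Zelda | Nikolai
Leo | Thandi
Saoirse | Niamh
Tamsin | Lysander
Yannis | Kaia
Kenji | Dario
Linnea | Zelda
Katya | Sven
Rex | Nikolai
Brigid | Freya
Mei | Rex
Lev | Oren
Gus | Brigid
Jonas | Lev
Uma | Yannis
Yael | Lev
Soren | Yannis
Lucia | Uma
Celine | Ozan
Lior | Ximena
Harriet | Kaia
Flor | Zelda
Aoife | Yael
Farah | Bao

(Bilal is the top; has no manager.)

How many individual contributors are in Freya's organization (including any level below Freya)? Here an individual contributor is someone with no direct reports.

1

The only person in Freya's organization with no one reporting to them is Gus. That is 1.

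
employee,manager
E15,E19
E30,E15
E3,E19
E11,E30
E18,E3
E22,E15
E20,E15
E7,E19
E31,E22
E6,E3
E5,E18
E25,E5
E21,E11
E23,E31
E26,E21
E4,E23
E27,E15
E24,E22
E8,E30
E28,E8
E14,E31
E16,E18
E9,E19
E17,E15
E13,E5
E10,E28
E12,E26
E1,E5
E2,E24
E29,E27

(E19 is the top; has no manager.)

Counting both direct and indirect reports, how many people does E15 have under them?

E15 directly manages E30, E22, E20, E27, E17. Under E30: E8, E28, E10, E11, E21, E26, E12 (7). Under E22: E24, E2, E31, E14, E23, E4 (6). E20 has no reports. Under E27: E29 (1). E17 has no reports. So E15's organization is 5 direct reports plus everyone under them: 8 + 7 + 1 + 2 + 1 = 19.

19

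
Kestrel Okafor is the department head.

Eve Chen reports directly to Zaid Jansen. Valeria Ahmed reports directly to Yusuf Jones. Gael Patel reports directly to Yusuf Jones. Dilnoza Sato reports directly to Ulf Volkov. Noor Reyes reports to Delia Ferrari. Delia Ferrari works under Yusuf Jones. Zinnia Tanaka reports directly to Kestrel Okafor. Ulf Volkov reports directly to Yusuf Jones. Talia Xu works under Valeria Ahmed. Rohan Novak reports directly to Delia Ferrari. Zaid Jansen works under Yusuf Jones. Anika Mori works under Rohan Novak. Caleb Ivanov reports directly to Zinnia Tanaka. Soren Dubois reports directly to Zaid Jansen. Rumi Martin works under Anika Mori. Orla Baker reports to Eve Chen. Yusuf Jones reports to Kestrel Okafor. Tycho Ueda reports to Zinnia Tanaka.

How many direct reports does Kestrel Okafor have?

2

Kestrel Okafor directly manages Yusuf Jones, Zinnia Tanaka. That is 2 direct reports.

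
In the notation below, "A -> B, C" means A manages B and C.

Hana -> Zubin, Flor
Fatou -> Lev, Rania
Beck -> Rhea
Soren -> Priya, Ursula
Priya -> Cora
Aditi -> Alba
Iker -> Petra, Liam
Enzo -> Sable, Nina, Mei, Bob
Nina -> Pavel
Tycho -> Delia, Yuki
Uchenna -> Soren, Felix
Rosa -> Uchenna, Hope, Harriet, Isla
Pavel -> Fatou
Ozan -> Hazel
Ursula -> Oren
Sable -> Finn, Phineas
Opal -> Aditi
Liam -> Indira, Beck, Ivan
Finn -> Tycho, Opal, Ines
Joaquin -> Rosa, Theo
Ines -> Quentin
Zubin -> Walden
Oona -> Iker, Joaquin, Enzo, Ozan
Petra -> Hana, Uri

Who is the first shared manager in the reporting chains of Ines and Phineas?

Ines's chain of managers is Finn, Sable, Enzo, Oona. Phineas's chain of managers is Sable, Enzo, Oona. The first manager that appears in both chains is Sable.

Sable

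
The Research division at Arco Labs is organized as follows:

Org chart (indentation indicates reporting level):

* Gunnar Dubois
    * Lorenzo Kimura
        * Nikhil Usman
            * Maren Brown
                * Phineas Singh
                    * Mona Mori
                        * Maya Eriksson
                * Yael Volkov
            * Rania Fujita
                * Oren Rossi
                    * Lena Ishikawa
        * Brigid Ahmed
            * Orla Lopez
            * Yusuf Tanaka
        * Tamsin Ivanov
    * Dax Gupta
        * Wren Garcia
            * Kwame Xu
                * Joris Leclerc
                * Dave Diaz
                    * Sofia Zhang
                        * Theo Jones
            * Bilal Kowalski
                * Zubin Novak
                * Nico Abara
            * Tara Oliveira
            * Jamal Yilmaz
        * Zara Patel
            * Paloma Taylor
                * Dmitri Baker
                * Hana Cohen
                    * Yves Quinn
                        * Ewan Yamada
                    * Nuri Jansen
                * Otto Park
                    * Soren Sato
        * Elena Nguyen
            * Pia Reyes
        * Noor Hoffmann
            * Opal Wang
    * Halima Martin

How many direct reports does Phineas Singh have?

Phineas Singh directly manages Mona Mori. That is 1 direct report.

1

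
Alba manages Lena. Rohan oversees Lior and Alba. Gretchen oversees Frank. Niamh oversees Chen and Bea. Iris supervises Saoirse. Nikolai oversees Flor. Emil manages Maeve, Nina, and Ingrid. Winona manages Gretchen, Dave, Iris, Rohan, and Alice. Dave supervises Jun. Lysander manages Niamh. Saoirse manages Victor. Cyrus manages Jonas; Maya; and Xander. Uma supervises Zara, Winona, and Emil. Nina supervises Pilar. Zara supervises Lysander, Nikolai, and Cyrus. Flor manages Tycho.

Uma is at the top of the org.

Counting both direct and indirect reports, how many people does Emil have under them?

Emil directly manages Maeve, Nina, Ingrid. Maeve has no reports. Under Nina: Pilar (1). Ingrid has no reports. So Emil's organization is 3 direct reports plus everyone under them: 1 + 2 + 1 = 4.

4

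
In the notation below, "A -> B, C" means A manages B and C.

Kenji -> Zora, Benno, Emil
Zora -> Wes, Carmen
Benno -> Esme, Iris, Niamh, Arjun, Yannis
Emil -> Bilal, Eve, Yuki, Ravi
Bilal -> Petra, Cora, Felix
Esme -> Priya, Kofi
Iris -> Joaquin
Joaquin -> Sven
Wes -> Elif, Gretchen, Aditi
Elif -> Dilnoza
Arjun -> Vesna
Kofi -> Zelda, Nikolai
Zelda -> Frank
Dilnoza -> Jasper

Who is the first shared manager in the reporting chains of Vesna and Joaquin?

Vesna's chain of managers is Arjun, Benno, Kenji. Joaquin's chain of managers is Iris, Benno, Kenji. The first manager that appears in both chains is Benno.

Benno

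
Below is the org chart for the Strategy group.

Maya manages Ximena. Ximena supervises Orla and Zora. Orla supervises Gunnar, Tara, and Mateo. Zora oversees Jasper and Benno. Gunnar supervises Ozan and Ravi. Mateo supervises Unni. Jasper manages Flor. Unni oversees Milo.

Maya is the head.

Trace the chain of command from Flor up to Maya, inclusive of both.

Flor reports to Jasper. Jasper reports to Zora. Zora reports to Ximena. Ximena reports to Maya. Maya is at the top.

Flor -> Jasper -> Zora -> Ximena -> Maya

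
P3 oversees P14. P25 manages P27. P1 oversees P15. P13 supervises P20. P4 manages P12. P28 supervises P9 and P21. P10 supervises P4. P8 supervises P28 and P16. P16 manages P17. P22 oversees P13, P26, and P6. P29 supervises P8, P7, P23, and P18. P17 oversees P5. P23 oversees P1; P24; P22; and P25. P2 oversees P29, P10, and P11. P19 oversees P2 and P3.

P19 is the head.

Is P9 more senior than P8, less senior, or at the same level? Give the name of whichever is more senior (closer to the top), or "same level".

P9 is 5 levels below P19; P8 is 3. P8 is higher.

P8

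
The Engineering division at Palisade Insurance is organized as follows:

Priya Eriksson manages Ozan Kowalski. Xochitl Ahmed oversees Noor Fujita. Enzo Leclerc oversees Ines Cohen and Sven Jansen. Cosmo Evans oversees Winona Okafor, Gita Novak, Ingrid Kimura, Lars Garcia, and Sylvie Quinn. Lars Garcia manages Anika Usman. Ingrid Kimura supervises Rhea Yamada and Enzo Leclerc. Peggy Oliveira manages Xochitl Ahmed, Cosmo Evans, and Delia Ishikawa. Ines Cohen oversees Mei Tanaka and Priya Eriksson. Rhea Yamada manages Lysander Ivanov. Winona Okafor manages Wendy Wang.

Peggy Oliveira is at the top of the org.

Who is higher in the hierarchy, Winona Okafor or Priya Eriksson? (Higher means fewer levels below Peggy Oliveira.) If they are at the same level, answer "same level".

Winona Okafor is 2 levels below Peggy Oliveira; Priya Eriksson is 5. Winona Okafor is higher.

Winona Okafor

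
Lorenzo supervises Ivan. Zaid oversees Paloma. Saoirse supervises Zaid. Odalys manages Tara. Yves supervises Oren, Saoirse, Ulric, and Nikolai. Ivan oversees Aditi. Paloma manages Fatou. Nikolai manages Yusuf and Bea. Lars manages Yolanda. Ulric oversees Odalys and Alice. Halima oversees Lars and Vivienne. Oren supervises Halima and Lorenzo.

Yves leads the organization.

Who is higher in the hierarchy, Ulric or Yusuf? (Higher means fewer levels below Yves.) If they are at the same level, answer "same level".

Ulric

Ulric is 1 level below Yves; Yusuf is 2. Ulric is higher.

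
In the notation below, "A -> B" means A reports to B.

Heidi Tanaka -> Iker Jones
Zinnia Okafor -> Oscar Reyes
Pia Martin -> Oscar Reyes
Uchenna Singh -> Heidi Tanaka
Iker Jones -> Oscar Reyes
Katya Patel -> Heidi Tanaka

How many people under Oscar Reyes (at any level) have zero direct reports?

The people in Oscar Reyes's organization with no one reporting to them are Zinnia Okafor, Pia Martin, Uchenna Singh, Katya Patel. That is 4.

4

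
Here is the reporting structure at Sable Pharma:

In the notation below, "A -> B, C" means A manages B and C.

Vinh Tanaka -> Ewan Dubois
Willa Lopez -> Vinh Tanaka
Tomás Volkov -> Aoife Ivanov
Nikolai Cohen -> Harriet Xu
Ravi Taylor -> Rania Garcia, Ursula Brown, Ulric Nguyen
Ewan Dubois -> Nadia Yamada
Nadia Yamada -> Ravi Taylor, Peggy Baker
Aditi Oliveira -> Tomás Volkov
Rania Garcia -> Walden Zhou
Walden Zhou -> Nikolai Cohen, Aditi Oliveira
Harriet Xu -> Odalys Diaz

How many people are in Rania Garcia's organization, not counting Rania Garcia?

7

Rania Garcia directly manages Walden Zhou. Under Walden Zhou: Aditi Oliveira, Tomás Volkov, Aoife Ivanov, Nikolai Cohen, Harriet Xu, Odalys Diaz (6). That's 7 in total.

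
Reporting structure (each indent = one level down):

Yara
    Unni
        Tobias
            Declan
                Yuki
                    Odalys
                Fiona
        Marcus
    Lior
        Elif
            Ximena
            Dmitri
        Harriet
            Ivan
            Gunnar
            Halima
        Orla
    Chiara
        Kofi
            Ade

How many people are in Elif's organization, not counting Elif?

Elif directly manages Ximena, Dmitri. Ximena has no reports. Dmitri has no reports. So Elif's organization is 2 direct reports plus everyone under them: 1 + 1 = 2.

2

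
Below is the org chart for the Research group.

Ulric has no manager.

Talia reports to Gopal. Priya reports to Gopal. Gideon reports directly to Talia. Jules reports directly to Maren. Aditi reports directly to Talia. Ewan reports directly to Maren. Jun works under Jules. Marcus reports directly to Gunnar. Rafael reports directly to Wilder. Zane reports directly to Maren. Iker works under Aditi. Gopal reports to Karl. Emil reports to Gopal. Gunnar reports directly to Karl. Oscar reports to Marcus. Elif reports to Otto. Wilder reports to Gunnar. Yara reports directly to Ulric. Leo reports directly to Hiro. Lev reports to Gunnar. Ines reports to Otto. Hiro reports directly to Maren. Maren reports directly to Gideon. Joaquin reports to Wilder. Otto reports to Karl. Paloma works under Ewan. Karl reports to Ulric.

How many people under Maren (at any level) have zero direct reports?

The people in Maren's organization with no one reporting to them are Leo, Zane, Paloma, Jun. That is 4.

4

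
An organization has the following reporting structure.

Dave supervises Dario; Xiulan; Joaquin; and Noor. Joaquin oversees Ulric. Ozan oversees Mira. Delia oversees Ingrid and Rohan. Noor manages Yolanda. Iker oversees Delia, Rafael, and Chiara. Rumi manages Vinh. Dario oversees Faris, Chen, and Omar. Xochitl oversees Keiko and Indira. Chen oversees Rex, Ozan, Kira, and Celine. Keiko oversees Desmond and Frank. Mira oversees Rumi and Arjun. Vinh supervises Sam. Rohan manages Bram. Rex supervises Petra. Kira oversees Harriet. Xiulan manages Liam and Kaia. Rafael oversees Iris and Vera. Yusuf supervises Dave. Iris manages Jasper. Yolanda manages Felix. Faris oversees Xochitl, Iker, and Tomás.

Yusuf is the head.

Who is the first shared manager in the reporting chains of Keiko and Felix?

Keiko's chain of managers is Xochitl, Faris, Dario, Dave, Yusuf. Felix's chain of managers is Yolanda, Noor, Dave, Yusuf. The first manager that appears in both chains is Dave.

Dave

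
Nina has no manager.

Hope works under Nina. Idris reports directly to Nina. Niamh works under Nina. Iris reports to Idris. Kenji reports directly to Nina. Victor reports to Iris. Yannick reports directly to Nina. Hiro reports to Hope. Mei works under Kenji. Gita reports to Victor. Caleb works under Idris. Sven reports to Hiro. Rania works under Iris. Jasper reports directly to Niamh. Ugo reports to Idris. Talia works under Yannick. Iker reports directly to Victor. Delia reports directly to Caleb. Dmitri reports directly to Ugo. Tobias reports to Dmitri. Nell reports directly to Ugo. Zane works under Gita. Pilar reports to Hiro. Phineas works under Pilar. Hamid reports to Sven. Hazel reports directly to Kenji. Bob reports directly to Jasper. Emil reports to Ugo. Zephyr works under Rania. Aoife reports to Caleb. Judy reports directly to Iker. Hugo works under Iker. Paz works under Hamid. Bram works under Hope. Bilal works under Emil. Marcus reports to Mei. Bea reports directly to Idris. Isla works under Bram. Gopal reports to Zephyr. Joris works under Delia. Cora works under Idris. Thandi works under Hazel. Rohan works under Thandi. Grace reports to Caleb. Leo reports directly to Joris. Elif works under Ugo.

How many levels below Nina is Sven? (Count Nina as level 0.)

3

Chain from Sven up to Nina: Sven → Hiro → Hope → Nina. That is 3 steps up, so Sven is 3 levels below Nina.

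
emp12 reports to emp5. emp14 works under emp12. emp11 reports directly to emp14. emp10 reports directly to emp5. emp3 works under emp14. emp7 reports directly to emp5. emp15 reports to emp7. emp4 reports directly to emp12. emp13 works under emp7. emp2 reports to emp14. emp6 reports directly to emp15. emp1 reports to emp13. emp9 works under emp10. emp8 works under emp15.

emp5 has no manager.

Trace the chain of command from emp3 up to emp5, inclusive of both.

emp3 -> emp14 -> emp12 -> emp5

emp3 reports to emp14. emp14 reports to emp12. emp12 reports to emp5. emp5 is at the top.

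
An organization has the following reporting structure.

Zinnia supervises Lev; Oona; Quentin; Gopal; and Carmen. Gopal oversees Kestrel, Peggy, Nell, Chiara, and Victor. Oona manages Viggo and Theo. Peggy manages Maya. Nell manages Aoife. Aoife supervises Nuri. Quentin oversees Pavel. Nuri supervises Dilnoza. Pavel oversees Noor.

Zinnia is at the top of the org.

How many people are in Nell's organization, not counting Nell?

Nell directly manages Aoife. Under Aoife: Nuri, Dilnoza (2). That's 3 in total.

3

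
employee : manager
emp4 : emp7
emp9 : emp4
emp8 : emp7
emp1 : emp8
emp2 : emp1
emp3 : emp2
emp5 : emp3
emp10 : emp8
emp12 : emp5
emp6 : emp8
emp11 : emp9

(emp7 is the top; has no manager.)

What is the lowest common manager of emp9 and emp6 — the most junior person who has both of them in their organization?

emp9's chain of managers is emp4, emp7. emp6's chain of managers is emp8, emp7. The first manager that appears in both chains is emp7.

emp7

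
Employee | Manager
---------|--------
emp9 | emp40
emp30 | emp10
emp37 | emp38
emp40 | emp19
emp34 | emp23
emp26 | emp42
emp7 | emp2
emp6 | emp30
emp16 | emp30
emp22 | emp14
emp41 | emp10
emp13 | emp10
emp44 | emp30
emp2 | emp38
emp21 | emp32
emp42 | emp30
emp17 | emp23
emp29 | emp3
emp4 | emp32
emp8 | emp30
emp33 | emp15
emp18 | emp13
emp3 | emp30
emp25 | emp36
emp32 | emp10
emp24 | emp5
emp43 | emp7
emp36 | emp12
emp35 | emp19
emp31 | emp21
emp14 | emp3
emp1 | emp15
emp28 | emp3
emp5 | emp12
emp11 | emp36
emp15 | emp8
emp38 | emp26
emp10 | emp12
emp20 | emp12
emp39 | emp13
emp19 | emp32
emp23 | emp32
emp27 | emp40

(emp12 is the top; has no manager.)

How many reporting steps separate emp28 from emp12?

4

Chain from emp28 up to emp12: emp28 → emp3 → emp30 → emp10 → emp12. That is 4 steps up, so emp28 is 4 levels below emp12.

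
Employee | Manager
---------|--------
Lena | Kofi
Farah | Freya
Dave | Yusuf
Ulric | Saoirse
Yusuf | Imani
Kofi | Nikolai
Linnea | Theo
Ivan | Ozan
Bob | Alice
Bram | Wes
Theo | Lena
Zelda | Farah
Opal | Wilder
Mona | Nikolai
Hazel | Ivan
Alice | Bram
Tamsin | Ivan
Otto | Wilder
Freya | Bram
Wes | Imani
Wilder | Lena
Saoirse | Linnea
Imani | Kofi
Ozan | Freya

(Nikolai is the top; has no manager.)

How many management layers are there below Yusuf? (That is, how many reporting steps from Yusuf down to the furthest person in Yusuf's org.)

1

The longest chain under Yusuf runs Yusuf → Dave, which is 1 level below Yusuf.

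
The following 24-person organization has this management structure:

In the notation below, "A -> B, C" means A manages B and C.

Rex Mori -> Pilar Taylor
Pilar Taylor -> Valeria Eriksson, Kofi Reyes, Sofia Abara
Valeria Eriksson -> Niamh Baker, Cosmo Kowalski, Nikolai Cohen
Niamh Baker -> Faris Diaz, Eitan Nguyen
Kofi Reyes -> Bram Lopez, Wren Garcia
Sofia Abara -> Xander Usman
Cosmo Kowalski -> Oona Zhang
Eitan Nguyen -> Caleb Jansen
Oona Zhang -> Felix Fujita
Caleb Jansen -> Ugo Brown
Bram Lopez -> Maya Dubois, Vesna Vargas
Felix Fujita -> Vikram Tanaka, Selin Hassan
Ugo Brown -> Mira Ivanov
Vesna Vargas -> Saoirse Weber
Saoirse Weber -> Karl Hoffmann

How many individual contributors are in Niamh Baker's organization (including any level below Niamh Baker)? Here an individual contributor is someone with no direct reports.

2

The people in Niamh Baker's organization with no one reporting to them are Mira Ivanov, Faris Diaz. That is 2.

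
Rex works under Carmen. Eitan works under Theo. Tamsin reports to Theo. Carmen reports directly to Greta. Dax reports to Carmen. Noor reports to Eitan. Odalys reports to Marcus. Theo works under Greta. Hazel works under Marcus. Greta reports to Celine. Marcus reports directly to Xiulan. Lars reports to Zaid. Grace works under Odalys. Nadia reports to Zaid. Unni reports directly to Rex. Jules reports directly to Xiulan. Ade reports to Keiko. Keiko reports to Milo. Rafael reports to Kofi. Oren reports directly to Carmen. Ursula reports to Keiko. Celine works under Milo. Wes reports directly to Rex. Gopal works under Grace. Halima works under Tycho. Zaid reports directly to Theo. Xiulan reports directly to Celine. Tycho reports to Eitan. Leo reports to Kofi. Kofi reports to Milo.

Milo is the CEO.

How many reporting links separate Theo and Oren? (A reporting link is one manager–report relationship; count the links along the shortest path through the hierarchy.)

Theo is 1 level below Greta, and Oren is 2 levels below Greta (their lowest common manager). The shortest path runs up from Theo to Greta and back down to Oren: 1 + 2 = 3 links.

3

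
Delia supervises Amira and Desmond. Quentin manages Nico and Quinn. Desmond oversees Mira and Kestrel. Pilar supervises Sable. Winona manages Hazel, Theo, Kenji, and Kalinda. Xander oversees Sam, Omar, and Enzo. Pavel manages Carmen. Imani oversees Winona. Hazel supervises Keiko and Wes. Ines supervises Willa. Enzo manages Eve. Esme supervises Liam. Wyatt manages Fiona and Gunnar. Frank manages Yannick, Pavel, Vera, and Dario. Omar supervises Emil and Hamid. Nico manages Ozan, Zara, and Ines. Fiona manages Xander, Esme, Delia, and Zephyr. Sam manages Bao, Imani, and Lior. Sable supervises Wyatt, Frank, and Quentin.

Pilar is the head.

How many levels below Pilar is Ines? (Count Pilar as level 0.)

4

Chain from Ines up to Pilar: Ines → Nico → Quentin → Sable → Pilar. That is 4 steps up, so Ines is 4 levels below Pilar.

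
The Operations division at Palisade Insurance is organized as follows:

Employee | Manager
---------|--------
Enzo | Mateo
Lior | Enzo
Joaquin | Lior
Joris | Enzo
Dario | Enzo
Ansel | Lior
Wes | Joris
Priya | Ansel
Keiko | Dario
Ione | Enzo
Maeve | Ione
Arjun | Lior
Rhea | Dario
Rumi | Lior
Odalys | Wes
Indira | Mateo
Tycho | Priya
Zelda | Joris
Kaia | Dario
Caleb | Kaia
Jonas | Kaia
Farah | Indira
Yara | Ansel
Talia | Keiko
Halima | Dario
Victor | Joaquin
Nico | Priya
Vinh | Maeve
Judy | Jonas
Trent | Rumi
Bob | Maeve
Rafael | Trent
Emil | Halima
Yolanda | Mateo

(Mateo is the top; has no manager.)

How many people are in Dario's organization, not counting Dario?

Dario directly manages Keiko, Rhea, Kaia, Halima. Under Keiko: Talia (1). Rhea has no reports. Under Kaia: Jonas, Judy, Caleb (3). Under Halima: Emil (1). So Dario's organization is 4 direct reports plus everyone under them: 2 + 1 + 4 + 2 = 9.

9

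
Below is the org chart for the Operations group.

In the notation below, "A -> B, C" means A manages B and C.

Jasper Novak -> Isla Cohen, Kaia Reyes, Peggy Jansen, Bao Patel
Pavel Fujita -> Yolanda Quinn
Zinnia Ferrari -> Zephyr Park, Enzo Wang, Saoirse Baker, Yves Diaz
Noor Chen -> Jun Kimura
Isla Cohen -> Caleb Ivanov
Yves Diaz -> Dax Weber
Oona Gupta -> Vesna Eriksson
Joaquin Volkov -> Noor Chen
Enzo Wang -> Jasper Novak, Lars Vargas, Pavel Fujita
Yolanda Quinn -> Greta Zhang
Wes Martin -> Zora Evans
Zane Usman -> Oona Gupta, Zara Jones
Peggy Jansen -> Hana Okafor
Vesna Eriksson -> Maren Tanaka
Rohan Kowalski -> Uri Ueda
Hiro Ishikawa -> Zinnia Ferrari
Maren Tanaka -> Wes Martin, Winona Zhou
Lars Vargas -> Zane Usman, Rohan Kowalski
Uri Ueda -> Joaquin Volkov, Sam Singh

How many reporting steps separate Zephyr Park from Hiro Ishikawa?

2

Chain from Zephyr Park up to Hiro Ishikawa: Zephyr Park → Zinnia Ferrari → Hiro Ishikawa. That is 2 steps up, so Zephyr Park is 2 levels below Hiro Ishikawa.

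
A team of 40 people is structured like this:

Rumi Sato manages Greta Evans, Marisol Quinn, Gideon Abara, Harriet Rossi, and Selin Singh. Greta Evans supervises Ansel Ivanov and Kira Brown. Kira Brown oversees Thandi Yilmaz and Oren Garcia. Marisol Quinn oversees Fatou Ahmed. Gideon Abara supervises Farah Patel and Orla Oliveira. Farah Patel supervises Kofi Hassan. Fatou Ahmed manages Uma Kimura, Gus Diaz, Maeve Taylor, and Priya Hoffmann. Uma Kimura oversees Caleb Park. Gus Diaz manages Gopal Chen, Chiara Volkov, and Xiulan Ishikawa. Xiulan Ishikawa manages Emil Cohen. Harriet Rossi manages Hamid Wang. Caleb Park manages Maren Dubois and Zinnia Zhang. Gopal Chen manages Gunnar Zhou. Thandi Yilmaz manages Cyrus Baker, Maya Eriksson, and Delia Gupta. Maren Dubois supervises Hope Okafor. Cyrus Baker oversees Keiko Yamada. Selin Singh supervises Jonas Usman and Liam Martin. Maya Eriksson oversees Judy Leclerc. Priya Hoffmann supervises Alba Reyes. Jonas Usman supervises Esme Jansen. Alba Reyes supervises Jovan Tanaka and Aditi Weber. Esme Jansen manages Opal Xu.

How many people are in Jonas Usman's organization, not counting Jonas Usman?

Jonas Usman directly manages Esme Jansen. Under Esme Jansen: Opal Xu (1). That's 2 in total.

2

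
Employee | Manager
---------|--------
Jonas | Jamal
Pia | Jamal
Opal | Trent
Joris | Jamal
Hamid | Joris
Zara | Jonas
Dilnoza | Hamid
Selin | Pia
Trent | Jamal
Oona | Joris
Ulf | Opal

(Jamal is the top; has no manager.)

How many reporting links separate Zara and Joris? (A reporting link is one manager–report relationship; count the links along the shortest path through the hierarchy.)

3

Zara is 2 levels below Jamal, and Joris is 1 level below Jamal (their lowest common manager). The shortest path runs up from Zara to Jamal and back down to Joris: 2 + 1 = 3 links.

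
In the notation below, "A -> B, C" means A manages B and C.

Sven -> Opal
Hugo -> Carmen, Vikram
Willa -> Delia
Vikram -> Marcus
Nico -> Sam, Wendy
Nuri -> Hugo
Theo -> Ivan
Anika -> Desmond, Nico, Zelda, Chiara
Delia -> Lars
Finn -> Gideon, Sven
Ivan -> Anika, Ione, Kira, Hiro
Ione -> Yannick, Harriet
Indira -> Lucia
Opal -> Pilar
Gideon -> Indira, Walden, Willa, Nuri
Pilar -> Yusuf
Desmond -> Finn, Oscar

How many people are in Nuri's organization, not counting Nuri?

4

Nuri directly manages Hugo. Under Hugo: Vikram, Marcus, Carmen (3). That's 4 in total.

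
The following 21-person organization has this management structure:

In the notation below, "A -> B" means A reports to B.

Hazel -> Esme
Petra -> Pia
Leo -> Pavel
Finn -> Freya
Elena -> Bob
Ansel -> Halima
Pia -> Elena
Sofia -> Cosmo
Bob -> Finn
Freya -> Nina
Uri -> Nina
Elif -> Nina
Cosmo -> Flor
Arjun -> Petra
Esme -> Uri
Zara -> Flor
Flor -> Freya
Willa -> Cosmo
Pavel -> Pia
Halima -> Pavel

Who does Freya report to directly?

Freya reports directly to Nina.

Nina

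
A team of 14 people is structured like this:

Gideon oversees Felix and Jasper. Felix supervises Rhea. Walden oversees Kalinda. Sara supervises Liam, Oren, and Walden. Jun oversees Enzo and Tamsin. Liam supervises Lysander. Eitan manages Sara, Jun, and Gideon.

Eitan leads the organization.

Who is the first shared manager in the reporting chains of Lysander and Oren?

Sara

Lysander's chain of managers is Liam, Sara, Eitan. Oren's chain of managers is Sara, Eitan. The first manager that appears in both chains is Sara.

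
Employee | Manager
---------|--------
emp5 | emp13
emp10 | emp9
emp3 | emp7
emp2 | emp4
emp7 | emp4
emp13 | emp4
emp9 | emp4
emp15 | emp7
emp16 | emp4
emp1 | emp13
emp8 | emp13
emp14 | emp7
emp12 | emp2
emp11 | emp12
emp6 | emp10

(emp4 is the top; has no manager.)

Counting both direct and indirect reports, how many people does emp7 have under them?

3

emp7 directly manages emp15, emp14, emp3. emp15 has no reports. emp14 has no reports. emp3 has no reports. So emp7's organization is 3 direct reports plus everyone under them: 1 + 1 + 1 = 3.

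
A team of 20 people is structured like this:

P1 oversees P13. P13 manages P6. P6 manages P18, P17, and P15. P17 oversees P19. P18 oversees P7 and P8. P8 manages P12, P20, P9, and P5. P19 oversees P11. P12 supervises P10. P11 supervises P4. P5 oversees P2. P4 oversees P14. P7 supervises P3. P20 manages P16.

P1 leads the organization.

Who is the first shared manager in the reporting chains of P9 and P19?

P9's chain of managers is P8, P18, P6, P13, P1. P19's chain of managers is P17, P6, P13, P1. The first manager that appears in both chains is P6.

P6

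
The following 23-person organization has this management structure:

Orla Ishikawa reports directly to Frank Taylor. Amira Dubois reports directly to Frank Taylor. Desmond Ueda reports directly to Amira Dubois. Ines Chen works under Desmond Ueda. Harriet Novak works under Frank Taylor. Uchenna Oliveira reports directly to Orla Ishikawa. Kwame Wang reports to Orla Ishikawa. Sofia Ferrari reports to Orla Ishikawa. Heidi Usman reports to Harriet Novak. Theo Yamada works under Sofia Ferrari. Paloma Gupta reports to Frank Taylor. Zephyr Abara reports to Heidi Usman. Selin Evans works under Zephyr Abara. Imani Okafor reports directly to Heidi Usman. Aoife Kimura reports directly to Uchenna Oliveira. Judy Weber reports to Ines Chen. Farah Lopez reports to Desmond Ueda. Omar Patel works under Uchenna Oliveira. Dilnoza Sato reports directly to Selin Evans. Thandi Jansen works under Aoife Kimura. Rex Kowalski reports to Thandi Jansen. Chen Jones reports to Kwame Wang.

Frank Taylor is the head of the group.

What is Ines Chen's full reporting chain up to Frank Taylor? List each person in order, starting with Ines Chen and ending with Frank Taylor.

Ines Chen reports to Desmond Ueda. Desmond Ueda reports to Amira Dubois. Amira Dubois reports to Frank Taylor. Frank Taylor is at the top.

Ines Chen -> Desmond Ueda -> Amira Dubois -> Frank Taylor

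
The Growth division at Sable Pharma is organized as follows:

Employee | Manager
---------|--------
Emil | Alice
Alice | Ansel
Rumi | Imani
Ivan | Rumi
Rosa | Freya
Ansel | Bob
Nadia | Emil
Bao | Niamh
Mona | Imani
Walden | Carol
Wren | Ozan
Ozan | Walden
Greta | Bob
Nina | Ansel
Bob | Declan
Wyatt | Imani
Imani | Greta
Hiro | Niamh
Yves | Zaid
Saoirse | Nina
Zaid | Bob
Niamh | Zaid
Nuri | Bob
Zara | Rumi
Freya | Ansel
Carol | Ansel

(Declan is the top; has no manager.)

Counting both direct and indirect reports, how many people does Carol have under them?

3

Carol directly manages Walden. Under Walden: Ozan, Wren (2). That's 3 in total.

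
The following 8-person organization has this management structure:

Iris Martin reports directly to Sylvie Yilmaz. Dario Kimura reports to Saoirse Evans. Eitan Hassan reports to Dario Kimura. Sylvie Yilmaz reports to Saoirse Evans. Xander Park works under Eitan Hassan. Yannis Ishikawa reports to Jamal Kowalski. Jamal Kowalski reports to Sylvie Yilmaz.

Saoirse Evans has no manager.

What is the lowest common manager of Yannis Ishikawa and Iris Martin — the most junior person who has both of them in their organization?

Yannis Ishikawa's chain of managers is Jamal Kowalski, Sylvie Yilmaz, Saoirse Evans. Iris Martin's chain of managers is Sylvie Yilmaz, Saoirse Evans. The first manager that appears in both chains is Sylvie Yilmaz.

Sylvie Yilmaz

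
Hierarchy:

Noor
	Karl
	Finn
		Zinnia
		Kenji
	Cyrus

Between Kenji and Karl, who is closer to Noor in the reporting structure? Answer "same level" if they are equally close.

Kenji is 2 levels below Noor; Karl is 1. Karl is higher.

Karl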